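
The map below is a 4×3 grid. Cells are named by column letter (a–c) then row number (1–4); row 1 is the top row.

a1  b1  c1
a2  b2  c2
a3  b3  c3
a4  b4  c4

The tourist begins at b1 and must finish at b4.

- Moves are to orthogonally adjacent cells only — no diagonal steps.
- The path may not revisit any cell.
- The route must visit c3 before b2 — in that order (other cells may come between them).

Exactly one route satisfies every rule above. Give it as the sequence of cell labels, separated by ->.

b1 -> c1 -> c2 -> c3 -> b3 -> b2 -> a2 -> a3 -> a4 -> b4

The waypoints must appear in the order c3, b2, with no cell reused.
Route from b1: right 1 to c1, down 2 to c3, left 1 to b3, up 1 to b2, left 1 to a2, down 2 to a4, right 1 to b4 — 9 moves in all.
Check: order respected (c3 at step 3, b2 at step 5).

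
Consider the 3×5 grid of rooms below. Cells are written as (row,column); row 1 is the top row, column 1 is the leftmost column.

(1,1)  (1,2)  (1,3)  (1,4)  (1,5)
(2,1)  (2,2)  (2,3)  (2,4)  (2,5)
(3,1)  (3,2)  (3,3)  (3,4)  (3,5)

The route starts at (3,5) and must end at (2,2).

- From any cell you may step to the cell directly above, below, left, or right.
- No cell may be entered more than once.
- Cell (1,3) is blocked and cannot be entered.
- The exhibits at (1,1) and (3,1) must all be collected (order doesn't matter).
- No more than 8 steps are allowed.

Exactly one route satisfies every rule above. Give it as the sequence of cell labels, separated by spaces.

(3,5) (3,4) (3,3) (3,2) (3,1) (2,1) (1,1) (1,2) (2,2)

The 8-move cap with required stops at (1,1), (3,1) leaves no slack for detours.
Route from (3,5): left 4 to (3,1), up 2 to (1,1), right 1 to (1,2), down 1 to (2,2) — 8 moves in all.
Check: all required cells visited; 8 ≤ 8 moves.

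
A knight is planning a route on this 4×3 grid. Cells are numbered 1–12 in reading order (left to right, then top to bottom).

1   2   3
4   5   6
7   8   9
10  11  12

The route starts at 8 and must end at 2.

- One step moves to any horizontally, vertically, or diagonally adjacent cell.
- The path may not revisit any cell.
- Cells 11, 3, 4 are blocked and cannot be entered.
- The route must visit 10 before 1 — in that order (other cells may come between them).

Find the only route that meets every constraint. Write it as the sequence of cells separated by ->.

The waypoints must appear in the order 10, 1, with no cell reused.
Route from 8: down-left 1 to 10, up 1 to 7, up-right 1 to 5, up-left 1 to 1, right 1 to 2 — 5 moves in all.
Check: order respected (10 at step 1, 1 at step 4).

8 -> 10 -> 7 -> 5 -> 1 -> 2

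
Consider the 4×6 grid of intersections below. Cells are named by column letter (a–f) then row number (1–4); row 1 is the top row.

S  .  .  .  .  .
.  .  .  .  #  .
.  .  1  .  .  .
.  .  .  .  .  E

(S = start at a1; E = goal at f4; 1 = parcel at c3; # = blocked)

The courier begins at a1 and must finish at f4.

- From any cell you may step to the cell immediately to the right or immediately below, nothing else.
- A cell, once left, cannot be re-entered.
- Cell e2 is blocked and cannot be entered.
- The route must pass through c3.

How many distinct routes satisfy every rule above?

24

A right/down-only route from a1 to f4 makes exactly 3 down-moves and 5 right-moves in some order.
With no other constraints that would be C(8,3) = 56 routes.
Split at c3 and multiply the segment counts (each segment already excludes blocked cells): a1→c3: 6; c3→f4: 4; product = 24.
That gives 24 routes.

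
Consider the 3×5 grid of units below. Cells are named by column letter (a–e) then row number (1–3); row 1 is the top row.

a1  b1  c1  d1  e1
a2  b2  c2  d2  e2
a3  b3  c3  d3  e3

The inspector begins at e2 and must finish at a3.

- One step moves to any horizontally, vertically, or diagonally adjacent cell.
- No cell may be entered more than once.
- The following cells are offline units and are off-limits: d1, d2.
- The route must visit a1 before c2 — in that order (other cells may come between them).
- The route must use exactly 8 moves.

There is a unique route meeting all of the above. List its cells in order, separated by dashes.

The waypoints must appear in the order a1, c2, with no cell reused.
Route from e2: down-left 1 to d3, left 1 to c3, up-left 2 to a1, right 1 to b1, down-right 1 to c2, down-left 1 to b3, left 1 to a3 — 8 moves in all.
Check: order respected (a1 at step 4, c2 at step 6); 8 moves as required.

e2 - d3 - c3 - b2 - a1 - b1 - c2 - b3 - a3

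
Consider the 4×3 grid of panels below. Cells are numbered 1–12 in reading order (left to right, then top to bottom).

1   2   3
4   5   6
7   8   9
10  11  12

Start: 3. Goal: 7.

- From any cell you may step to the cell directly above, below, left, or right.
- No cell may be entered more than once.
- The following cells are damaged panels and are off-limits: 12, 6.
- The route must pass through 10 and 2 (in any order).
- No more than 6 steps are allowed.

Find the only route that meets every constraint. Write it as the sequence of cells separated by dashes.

3 - 2 - 5 - 8 - 11 - 10 - 7

The budget equals the shortest possible length, so every move has to be on a shortest route through the required cells.
Route from 3: left 1 to 2, down 3 to 11, left 1 to 10, up 1 to 7 — 6 moves in all.
Check: all required cells visited; 6 ≤ 6 moves.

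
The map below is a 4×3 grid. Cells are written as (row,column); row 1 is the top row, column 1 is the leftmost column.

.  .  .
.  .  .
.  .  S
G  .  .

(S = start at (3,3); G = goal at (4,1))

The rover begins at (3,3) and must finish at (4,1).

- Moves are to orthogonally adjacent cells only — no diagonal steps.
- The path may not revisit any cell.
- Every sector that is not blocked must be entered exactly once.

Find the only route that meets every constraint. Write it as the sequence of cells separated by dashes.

(3,3) - (4,3) - (4,2) - (3,2) - (2,2) - (2,3) - (1,3) - (1,2) - (1,1) - (2,1) - (3,1) - (4,1)

Need to visit all 12 open cells exactly once, starting at (3,3) and ending at (4,1).
Cell (1,3) has only two open neighbours ((2,3) and (1,2)), so the path must pass straight through it: one of those is the cell it's entered from and the other is where it exits.
Route from (3,3): down to (4,3), left to (4,2), 2× up (reaching (2,2)), right to (2,3), up to (1,3), 2× left (reaching (1,1)), 3× down (reaching (4,1)) — 11 moves in all.
Check: all 12 open cells covered.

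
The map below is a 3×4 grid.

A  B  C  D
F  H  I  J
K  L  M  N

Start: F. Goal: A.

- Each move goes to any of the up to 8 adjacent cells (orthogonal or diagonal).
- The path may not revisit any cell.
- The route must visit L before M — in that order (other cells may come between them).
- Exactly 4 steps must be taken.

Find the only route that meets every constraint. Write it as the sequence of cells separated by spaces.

F L M H A

The waypoints must appear in the order L, M, with no cell reused.
Route from F: down-right to L, right to M, 2× up-left (reaching A) — 4 moves in all.
Check: order respected (L at step 1, M at step 2); 4 moves as required.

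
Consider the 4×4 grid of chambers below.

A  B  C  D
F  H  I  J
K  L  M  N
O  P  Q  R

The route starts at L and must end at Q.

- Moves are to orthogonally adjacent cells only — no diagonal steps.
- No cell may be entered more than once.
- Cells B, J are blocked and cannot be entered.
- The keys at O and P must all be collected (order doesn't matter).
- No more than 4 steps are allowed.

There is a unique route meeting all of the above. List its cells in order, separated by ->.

L -> K -> O -> P -> Q

Any route must reach O and P and still end at Q within 4 moves, so the order of the required stops is forced.
Route from L: left to K, down to O, 2× right (reaching Q) — 4 moves in all.
Check: all required cells visited; 4 ≤ 4 moves.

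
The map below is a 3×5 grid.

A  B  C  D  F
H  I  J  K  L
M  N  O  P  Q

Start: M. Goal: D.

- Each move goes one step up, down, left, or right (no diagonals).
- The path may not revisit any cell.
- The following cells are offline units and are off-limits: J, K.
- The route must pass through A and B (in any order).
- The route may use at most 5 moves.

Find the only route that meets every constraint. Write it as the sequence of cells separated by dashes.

The 5-move cap with required stops at A, B leaves no slack for detours.
Route from M: up 2 to A, right 3 to D — 5 moves in all.
Check: all required cells visited; 5 ≤ 5 moves.

M - H - A - B - C - D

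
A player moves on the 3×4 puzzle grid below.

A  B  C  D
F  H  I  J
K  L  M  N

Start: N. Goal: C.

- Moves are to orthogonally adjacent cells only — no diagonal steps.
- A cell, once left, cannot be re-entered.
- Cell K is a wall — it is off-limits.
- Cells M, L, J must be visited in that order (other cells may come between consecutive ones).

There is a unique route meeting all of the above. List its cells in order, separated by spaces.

N M L H I J D C

The waypoints must appear in the order M, L, J, with no cell reused.
Route from N: 2× left (reaching L), up to H, 2× right (reaching J), up to D, left to C — 7 moves in all.
Check: order respected (M at step 1, L at step 2, J at step 5).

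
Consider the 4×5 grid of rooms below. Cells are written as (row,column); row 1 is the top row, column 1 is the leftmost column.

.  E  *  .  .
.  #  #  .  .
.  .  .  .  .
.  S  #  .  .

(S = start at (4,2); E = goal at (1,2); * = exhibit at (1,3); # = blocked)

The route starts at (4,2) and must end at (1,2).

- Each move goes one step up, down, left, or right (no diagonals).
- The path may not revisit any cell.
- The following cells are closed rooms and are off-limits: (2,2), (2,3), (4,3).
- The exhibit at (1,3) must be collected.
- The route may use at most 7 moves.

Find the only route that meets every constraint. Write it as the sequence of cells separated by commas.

(4,2), (3,2), (3,3), (3,4), (2,4), (1,4), (1,3), (1,2)

Any route must reach (1,3) and still end at (1,2) within 7 moves, so the order of the required stops is forced.
Route from (4,2): up 1 to (3,2), right 2 to (3,4), up 2 to (1,4), left 2 to (1,2) — 7 moves in all.
Check: all required cells visited; 7 ≤ 7 moves.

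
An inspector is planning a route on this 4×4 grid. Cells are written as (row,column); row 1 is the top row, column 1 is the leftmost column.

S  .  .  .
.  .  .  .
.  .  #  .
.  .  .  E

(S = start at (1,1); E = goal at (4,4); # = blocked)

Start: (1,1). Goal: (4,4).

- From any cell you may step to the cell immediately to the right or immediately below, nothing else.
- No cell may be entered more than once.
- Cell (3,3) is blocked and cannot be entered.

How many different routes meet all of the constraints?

A right/down-only route from (1,1) to (4,4) makes exactly 3 down-moves and 3 right-moves in some order.
With no other constraints that would be C(6,3) = 20 routes.
Subtract routes through each blocked cell (inclusion–exclusion for overlaps): − through (3,3): 12 → 8.
That gives 8 routes.

8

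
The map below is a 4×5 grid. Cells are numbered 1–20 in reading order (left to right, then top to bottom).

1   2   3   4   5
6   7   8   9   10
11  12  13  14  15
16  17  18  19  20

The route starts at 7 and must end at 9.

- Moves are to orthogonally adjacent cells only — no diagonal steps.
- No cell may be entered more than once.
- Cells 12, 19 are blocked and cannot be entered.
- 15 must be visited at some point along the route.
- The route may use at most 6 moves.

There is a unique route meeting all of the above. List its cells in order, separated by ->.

The budget equals the shortest possible length, so every move has to be on a shortest route through the required cells.
Route from 7: right 1 to 8, down 1 to 13, right 2 to 15, up 1 to 10, left 1 to 9 — 6 moves in all.
Check: all required cells visited; 6 ≤ 6 moves.

7 -> 8 -> 13 -> 14 -> 15 -> 10 -> 9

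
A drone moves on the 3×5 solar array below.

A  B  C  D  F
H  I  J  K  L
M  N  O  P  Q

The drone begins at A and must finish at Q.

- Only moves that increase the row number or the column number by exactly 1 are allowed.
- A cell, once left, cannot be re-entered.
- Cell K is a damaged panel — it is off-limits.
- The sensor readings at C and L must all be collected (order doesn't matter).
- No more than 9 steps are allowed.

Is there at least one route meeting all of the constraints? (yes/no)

One route that works: A → B → C → D → F → L → Q.

yes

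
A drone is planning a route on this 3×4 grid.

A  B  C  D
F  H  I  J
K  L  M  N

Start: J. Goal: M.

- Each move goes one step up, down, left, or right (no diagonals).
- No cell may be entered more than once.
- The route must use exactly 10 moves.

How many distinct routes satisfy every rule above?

Need simple routes of exactly 10 moves from J to M (Manhattan distance 2, so 4 moves are spent on a detour and 4 undoing it).
Enumerating: J D C I H B A F K L M | J D C B A F K L H I M.
That gives 2 routes.

2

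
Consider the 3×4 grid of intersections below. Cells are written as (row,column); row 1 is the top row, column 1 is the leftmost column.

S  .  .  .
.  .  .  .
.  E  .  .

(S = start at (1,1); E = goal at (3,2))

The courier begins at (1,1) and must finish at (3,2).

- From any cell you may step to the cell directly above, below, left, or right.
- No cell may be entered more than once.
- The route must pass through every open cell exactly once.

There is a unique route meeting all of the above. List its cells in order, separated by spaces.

Need to visit all 12 open cells exactly once, starting at (1,1) and ending at (3,2).
Cell (1,4) has only two open neighbours ((2,4) and (1,3)), so the path must pass straight through it: one of those is the cell it's entered from and the other is where it exits.
Route from (1,1): 3× right (reaching (1,4)), 2× down (reaching (3,4)), left to (3,3), up to (2,3), 2× left (reaching (2,1)), down to (3,1), right to (3,2) — 11 moves in all.
Check: all 12 open cells covered.

(1,1) (1,2) (1,3) (1,4) (2,4) (3,4) (3,3) (2,3) (2,2) (2,1) (3,1) (3,2)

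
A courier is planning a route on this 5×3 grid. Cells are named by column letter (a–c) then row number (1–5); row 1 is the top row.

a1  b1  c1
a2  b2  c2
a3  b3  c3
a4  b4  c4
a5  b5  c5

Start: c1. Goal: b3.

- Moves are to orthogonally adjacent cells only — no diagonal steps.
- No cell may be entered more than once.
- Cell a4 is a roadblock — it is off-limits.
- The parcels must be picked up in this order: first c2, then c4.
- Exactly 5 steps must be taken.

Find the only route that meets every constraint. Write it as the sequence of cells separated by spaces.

The waypoints must appear in the order c2, c4, with no cell reused.
Route from c1: 3× down (reaching c4), left to b4, up to b3 — 5 moves in all.
Check: order respected (c2 at step 1, c4 at step 3); 5 moves as required.

c1 c2 c3 c4 b4 b3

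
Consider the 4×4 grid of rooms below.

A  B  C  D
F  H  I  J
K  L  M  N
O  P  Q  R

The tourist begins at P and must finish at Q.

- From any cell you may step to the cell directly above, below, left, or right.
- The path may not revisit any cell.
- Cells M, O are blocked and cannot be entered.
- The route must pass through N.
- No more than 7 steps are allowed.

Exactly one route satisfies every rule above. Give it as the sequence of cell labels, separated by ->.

Any route must reach N and still end at Q within 7 moves, so the order of the required stops is forced.
Route from P: up 2 to H, right 2 to J, down 2 to R, left 1 to Q — 7 moves in all.
Check: all required cells visited; 7 ≤ 7 moves.

P -> L -> H -> I -> J -> N -> R -> Q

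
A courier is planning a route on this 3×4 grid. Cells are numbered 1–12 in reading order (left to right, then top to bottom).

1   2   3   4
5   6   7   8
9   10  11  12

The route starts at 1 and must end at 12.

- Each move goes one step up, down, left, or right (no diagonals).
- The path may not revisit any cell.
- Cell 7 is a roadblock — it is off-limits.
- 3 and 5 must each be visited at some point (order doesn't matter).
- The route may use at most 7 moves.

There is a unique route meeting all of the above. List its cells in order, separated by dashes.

The budget equals the shortest possible length, so every move has to be on a shortest route through the required cells.
Route from 1: down 1 to 5, right 1 to 6, up 1 to 2, right 2 to 4, down 2 to 12 — 7 moves in all.
Check: all required cells visited; 7 ≤ 7 moves.

1 - 5 - 6 - 2 - 3 - 4 - 8 - 12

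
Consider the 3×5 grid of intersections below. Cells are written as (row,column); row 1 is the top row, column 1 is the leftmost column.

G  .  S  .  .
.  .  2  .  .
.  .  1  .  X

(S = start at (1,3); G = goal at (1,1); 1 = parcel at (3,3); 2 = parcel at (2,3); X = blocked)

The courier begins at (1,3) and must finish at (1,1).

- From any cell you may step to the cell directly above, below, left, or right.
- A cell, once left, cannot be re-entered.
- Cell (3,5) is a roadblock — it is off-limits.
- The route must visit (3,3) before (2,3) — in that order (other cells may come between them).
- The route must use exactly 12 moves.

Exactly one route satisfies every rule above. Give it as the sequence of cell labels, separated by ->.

The waypoints must appear in the order (3,3), (2,3), with no cell reused.
Route from (1,3): 2× right (reaching (1,5)), down to (2,5), left to (2,4), down to (3,4), left to (3,3), up to (2,3), left to (2,2), down to (3,2), left to (3,1), 2× up (reaching (1,1)) — 12 moves in all.
Check: order respected (1 at step 6, 2 at step 7); 12 moves as required.

(1,3) -> (1,4) -> (1,5) -> (2,5) -> (2,4) -> (3,4) -> (3,3) -> (2,3) -> (2,2) -> (3,2) -> (3,1) -> (2,1) -> (1,1)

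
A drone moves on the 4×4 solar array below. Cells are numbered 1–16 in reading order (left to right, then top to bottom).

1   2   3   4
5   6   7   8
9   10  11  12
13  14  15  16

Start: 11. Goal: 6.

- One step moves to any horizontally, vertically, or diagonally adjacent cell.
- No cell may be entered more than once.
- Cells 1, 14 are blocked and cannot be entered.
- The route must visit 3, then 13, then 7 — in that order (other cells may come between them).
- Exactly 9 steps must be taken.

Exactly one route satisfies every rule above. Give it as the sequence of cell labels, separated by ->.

11 -> 8 -> 3 -> 2 -> 5 -> 9 -> 13 -> 10 -> 7 -> 6

The waypoints must appear in the order 3, 13, 7, with no cell reused.
Route from 11: up-right to 8, up-left to 3, left to 2, down-left to 5, 2× down (reaching 13), 2× up-right (reaching 7), left to 6 — 9 moves in all.
Check: order respected (3 at step 2, 13 at step 6, 7 at step 8); 9 moves as required.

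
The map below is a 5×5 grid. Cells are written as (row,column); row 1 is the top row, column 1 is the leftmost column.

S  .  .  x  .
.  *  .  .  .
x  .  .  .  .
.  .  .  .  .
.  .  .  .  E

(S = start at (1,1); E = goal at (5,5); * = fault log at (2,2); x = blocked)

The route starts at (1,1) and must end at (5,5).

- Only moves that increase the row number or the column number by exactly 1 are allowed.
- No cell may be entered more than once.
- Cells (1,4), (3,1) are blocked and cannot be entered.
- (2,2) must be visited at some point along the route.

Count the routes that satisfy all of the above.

A right/down-only route from (1,1) to (5,5) makes exactly 4 down-moves and 4 right-moves in some order.
With no other constraints that would be C(8,4) = 70 routes.
Split at (2,2) and multiply the segment counts (each segment already excludes blocked cells): (1,1)→(2,2): 2; (2,2)→(5,5): 20; product = 40.
That gives 40 routes.

40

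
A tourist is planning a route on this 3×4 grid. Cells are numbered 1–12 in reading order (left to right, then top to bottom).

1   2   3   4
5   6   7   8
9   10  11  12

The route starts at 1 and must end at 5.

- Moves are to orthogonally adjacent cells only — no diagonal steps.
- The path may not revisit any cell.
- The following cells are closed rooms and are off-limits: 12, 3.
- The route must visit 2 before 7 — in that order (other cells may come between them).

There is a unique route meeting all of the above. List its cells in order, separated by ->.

1 -> 2 -> 6 -> 7 -> 11 -> 10 -> 9 -> 5

The waypoints must appear in the order 2, 7, with no cell reused.
Route from 1: right to 2, down to 6, right to 7, down to 11, 2× left (reaching 9), up to 5 — 7 moves in all.
Check: order respected (2 at step 1, 7 at step 3).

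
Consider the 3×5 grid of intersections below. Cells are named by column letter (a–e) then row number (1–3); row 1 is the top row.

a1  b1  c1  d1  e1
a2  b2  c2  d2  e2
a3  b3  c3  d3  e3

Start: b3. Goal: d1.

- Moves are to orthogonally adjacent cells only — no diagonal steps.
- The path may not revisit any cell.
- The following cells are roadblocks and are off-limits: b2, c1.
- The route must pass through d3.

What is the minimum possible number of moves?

Any route passes through d3 somewhere between b3 and d1. Summing Manhattan distances along the two legs (b3 → d3 → d1) gives a lower bound of 2 + 2 = 4 moves.
A route of 4 moves achieves this: b3 → c3 → d3 → d2 → d1.
Since 4 matches the lower bound, it is optimal.

4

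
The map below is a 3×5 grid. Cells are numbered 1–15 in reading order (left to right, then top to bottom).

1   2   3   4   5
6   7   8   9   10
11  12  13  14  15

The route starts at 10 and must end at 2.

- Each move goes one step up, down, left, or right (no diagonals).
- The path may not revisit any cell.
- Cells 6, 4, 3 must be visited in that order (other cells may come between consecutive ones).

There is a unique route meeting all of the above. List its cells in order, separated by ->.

10 -> 15 -> 14 -> 13 -> 12 -> 11 -> 6 -> 7 -> 8 -> 9 -> 4 -> 3 -> 2

The waypoints must appear in the order 6, 4, 3, with no cell reused.
Route from 10: down to 15, 4× left (reaching 11), up to 6, 3× right (reaching 9), up to 4, 2× left (reaching 2) — 12 moves in all.
Check: order respected (6 at step 6, 4 at step 10, 3 at step 11).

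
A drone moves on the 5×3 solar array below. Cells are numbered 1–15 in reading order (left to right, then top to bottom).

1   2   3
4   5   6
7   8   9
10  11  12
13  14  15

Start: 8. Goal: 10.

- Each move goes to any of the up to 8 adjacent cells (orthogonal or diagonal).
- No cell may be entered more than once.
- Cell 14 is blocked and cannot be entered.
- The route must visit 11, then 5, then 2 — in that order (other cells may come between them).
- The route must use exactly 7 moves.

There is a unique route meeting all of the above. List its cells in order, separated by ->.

8 -> 11 -> 9 -> 5 -> 2 -> 4 -> 7 -> 10

The waypoints must appear in the order 11, 5, 2, with no cell reused.
Route from 8: down to 11, up-right to 9, up-left to 5, up to 2, down-left to 4, 2× down (reaching 10) — 7 moves in all.
Check: order respected (11 at step 1, 5 at step 3, 2 at step 4); 7 moves as required.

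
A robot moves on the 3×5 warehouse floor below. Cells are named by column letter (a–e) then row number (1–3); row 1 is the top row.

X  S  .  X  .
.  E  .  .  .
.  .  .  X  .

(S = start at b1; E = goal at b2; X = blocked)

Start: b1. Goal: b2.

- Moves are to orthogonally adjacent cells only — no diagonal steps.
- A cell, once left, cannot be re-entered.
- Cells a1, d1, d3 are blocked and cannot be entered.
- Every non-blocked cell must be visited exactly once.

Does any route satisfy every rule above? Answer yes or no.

no

Cell e1 has only one open neighbour but is neither the start nor the goal, so a Hamiltonian route would have to both enter and leave it through the same neighbour — impossible without revisiting.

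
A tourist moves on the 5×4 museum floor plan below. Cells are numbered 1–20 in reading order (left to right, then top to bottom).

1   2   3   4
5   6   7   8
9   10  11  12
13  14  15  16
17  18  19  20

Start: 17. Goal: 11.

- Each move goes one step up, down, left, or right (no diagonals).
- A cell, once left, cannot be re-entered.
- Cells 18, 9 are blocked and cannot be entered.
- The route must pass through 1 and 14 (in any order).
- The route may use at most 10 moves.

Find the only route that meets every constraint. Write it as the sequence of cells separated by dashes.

The 10-move cap with required stops at 1, 14 leaves no slack for detours.
Route from 17: up to 13, right to 14, 2× up (reaching 6), left to 5, up to 1, 2× right (reaching 3), 2× down (reaching 11) — 10 moves in all.
Check: all required cells visited; 10 ≤ 10 moves.

17 - 13 - 14 - 10 - 6 - 5 - 1 - 2 - 3 - 7 - 11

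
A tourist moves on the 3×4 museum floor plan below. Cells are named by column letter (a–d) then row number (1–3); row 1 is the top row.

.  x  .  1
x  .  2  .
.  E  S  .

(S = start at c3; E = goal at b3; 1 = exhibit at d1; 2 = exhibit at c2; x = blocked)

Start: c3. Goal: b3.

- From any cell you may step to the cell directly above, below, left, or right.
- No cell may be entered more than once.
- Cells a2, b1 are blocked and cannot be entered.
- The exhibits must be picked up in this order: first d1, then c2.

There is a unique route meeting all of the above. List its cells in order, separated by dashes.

c3 - d3 - d2 - d1 - c1 - c2 - b2 - b3

The waypoints must appear in the order d1, c2, with no cell reused.
Route from c3: right 1 to d3, up 2 to d1, left 1 to c1, down 1 to c2, left 1 to b2, down 1 to b3 — 7 moves in all.
Check: order respected (1 at step 3, 2 at step 5).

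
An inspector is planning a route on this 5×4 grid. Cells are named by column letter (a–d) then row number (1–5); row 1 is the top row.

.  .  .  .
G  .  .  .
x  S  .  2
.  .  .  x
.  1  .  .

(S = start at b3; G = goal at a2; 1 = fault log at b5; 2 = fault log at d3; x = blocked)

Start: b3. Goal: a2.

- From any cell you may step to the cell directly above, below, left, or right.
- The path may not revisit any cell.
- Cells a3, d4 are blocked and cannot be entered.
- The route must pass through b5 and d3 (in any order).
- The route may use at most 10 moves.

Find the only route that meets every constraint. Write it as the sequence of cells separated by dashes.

b3 - b4 - b5 - c5 - c4 - c3 - d3 - d2 - c2 - b2 - a2

The 10-move cap with required stops at b5, d3 leaves no slack for detours.
Route from b3: 2× down (reaching b5), right to c5, 2× up (reaching c3), right to d3, up to d2, 3× left (reaching a2) — 10 moves in all.
Check: all required cells visited; 10 ≤ 10 moves.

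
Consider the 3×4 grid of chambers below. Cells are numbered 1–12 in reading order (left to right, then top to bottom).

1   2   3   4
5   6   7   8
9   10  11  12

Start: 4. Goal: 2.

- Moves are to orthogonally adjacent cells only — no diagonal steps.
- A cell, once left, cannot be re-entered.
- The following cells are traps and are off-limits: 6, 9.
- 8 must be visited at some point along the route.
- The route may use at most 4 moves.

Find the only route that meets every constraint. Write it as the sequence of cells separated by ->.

Any route must reach 8 and still end at 2 within 4 moves, so the order of the required stops is forced.
Route from 4: down 1 to 8, left 1 to 7, up 1 to 3, left 1 to 2 — 4 moves in all.
Check: all required cells visited; 4 ≤ 4 moves.

4 -> 8 -> 7 -> 3 -> 2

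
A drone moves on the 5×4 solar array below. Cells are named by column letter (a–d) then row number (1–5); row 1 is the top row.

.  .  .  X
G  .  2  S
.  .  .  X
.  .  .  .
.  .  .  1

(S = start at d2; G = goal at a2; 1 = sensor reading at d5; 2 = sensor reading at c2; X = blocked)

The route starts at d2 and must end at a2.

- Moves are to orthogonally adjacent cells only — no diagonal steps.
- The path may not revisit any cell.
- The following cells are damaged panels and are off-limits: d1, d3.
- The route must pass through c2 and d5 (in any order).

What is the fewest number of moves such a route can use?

Any route passes through c2 and d5 in some order between d2 and a2. Summing Manhattan distances along each leg and taking the cheapest ordering (d2 → d5 → c2 → a2) gives a lower bound of 3 + 4 + 2 = 9 moves.
That bound ignores the blocked cells. Measuring each leg by the fewest moves that actually steer around them (d2→d5: 5; d5→c2: 4; c2→a2: 2) raises the lower bound to 11.
A route of 11 moves exists: d2 → c2 → c3 → c4 → d4 → d5 → c5 → b5 → b4 → b3 → b2 → a2.
Since 11 matches that lower bound, it is optimal.

11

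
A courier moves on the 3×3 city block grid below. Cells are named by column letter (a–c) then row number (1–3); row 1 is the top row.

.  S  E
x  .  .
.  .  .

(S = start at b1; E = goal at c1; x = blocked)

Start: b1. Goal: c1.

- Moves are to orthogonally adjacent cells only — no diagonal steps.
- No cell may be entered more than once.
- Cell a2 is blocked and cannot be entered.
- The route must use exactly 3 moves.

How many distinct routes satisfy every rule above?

1

Need simple routes of exactly 3 moves from b1 to c1 (Manhattan distance 1, so 1 moves are spent on a detour and 1 undoing it).
Enumerating: b1 b2 c2 c1.
That gives 1 route.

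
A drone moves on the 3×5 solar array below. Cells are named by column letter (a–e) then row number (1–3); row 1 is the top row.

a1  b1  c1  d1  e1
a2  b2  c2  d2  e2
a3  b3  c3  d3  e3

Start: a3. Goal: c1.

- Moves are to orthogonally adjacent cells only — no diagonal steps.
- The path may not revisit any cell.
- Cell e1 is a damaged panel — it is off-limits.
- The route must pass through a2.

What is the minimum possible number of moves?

Any route passes through a2 somewhere between a3 and c1. Summing Manhattan distances along the two legs (a3 → a2 → c1) gives a lower bound of 1 + 3 = 4 moves.
A route of 4 moves achieves this: a3 → a2 → a1 → b1 → c1.
Since 4 matches the lower bound, it is optimal.

4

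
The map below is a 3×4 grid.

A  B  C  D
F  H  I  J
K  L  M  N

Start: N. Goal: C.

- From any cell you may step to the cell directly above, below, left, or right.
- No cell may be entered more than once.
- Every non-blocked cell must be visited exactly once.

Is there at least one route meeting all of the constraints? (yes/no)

yes

One route that works: N → M → L → K → F → A → B → H → I → J → D → C.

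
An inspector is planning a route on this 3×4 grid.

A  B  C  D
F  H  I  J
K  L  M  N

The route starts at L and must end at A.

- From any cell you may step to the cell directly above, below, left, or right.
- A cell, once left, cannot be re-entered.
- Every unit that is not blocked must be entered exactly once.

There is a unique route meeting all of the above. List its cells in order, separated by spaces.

Need to visit all 12 open cells exactly once, starting at L and ending at A.
Cell N has only two open neighbours (J and M), so the path must pass straight through it: one of those is the cell it's entered from and the other is where it exits.
Route from L: left 1 to K, up 1 to F, right 2 to I, down 1 to M, right 1 to N, up 2 to D, left 3 to A — 11 moves in all.
Check: all 12 open cells covered.

L K F H I M N J D C B A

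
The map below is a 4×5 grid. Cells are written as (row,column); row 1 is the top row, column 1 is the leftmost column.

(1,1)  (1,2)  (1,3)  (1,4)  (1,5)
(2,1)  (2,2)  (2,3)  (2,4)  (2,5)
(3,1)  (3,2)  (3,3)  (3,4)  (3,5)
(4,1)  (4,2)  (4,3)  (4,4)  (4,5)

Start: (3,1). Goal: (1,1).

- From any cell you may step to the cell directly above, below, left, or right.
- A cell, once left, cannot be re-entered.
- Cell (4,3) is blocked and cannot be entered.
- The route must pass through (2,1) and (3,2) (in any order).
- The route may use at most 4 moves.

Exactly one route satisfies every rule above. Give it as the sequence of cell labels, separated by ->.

The budget equals the shortest possible length, so every move has to be on a shortest route through the required cells.
Route from (3,1): right to (3,2), up to (2,2), left to (2,1), up to (1,1) — 4 moves in all.
Check: all required cells visited; 4 ≤ 4 moves.

(3,1) -> (3,2) -> (2,2) -> (2,1) -> (1,1)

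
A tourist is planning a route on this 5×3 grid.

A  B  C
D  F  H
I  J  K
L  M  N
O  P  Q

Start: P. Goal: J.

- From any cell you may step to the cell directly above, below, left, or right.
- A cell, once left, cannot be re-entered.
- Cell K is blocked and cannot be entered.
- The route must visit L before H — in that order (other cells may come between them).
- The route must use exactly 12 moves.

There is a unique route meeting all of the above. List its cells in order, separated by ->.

The waypoints must appear in the order L, H, with no cell reused.
Route from P: right to Q, up to N, 2× left (reaching L), 3× up (reaching A), 2× right (reaching C), down to H, left to F, down to J — 12 moves in all.
Check: order respected (L at step 4, H at step 10); 12 moves as required.

P -> Q -> N -> M -> L -> I -> D -> A -> B -> C -> H -> F -> J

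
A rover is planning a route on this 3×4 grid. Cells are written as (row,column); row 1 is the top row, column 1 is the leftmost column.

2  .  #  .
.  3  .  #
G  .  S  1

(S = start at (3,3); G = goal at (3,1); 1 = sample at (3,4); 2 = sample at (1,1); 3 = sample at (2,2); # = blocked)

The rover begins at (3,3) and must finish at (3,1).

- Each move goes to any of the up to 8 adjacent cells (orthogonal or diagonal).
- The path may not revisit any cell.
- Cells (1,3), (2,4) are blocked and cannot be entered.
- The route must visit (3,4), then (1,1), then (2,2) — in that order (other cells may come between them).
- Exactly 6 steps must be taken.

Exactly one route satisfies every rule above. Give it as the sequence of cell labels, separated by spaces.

(3,3) (3,4) (2,3) (1,2) (1,1) (2,2) (3,1)

The waypoints must appear in the order (3,4), (1,1), (2,2), with no cell reused.
Route from (3,3): right to (3,4), 2× up-left (reaching (1,2)), left to (1,1), down-right to (2,2), down-left to (3,1) — 6 moves in all.
Check: order respected (1 at step 1, 2 at step 4, 3 at step 5); 6 moves as required.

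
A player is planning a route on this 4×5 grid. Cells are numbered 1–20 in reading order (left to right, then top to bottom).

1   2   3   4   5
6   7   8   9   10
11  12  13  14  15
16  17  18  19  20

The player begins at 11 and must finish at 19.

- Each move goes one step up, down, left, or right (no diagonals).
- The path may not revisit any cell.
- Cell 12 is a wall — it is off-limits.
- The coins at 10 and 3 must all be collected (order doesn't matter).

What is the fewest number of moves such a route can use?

Any route passes through 10 and 3 in some order between 11 and 19. Summing Manhattan distances along each leg and taking the cheapest ordering (11 → 3 → 10 → 19) gives a lower bound of 4 + 3 + 3 = 10 moves.
A route of 10 moves achieves this: 11 → 6 → 1 → 2 → 3 → 8 → 9 → 10 → 15 → 20 → 19.
Since 10 matches the lower bound, it is optimal.

10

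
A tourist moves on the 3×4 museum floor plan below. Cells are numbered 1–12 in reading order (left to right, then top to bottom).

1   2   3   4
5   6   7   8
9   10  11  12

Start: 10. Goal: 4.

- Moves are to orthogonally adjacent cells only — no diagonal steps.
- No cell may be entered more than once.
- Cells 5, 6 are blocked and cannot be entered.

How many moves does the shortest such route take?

The Manhattan distance from 10 to 4 is |3−1| + |2−4| = 4, so at least 4 moves are needed.
A route of 4 moves achieves this: 10 → 11 → 7 → 3 → 4.
Since 4 matches the lower bound, it is optimal.

4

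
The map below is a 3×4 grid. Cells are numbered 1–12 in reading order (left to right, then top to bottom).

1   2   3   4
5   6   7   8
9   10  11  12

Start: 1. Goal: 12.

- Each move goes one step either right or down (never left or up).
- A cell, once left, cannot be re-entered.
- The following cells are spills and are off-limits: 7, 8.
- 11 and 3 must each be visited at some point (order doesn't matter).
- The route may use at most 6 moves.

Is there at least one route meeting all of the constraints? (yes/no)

Right/down moves force the required cells to be taken in the order 3, 11. Every right/down route from 3 to 11 runs into a blocked cell, so that leg cannot be completed.

no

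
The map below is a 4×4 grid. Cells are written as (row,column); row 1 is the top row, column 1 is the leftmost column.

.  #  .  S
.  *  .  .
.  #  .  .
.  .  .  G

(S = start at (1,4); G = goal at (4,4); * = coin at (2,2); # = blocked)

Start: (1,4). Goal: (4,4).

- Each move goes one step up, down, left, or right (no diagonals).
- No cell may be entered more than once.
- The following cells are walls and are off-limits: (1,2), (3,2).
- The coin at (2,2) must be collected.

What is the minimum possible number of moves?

Any route passes through (2,2) somewhere between (1,4) and (4,4). Summing Manhattan distances along the two legs ((1,4) → (2,2) → (4,4)) gives a lower bound of 3 + 4 = 7 moves.
The shortest route satisfying every rule uses 9 moves: (1,4) → (2,4) → (2,3) → (2,2) → (2,1) → (3,1) → (4,1) → (4,2) → (4,3) → (4,4).
The no-revisit rule (legs can't share cells) pushes the minimum above the 7-move bound; an exhaustive check rules out every length from 7 to 8, leaving 9 as the minimum.

9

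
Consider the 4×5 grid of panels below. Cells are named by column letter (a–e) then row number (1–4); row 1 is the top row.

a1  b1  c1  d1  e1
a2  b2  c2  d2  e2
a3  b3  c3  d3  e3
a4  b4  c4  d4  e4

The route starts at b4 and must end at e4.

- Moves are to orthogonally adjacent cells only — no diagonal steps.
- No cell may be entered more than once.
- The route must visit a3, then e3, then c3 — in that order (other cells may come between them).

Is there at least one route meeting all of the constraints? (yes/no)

yes

One route that works: b4 → b3 → a3 → a2 → b2 → c2 → d2 → e2 → e3 → d3 → c3 → c4 → d4 → e4.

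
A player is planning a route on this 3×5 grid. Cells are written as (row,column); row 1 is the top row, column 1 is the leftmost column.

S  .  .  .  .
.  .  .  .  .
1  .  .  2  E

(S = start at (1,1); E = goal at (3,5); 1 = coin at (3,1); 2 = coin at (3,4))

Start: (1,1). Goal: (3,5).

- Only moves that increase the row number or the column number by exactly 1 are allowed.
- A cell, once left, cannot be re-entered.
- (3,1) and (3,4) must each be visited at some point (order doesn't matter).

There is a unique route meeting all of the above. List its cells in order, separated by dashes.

Moves only go right or down, so the column and row indices never decrease.
Route from (1,1): 2× down (reaching (3,1)), 4× right (reaching (3,5)) — 6 moves in all.
Check: all required cells visited.

(1,1) - (2,1) - (3,1) - (3,2) - (3,3) - (3,4) - (3,5)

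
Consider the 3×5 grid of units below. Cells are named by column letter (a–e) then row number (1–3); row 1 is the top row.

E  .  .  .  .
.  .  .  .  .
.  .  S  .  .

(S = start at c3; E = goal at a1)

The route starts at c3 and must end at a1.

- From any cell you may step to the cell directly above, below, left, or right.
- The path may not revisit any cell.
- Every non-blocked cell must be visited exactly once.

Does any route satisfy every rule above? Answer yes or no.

yes

One route that works: c3 → c2 → d2 → d3 → e3 → e2 → e1 → d1 → c1 → b1 → b2 → b3 → a3 → a2 → a1.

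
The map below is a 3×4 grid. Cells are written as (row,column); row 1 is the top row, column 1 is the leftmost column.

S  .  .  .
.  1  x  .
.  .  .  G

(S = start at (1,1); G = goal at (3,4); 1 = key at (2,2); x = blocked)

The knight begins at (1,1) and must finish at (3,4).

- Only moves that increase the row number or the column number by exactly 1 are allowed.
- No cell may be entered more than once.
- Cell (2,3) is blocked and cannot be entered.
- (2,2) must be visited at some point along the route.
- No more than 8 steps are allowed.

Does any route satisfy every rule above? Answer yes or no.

yes

One route that works: (1,1) → (2,1) → (2,2) → (3,2) → (3,3) → (3,4).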